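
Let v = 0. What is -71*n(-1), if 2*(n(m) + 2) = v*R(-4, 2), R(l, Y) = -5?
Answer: 142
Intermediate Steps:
n(m) = -2 (n(m) = -2 + (0*(-5))/2 = -2 + (½)*0 = -2 + 0 = -2)
-71*n(-1) = -71*(-2) = 142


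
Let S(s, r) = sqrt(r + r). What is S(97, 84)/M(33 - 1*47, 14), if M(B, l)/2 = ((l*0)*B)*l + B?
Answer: -sqrt(42)/14 ≈ -0.46291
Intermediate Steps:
M(B, l) = 2*B (M(B, l) = 2*(((l*0)*B)*l + B) = 2*((0*B)*l + B) = 2*(0*l + B) = 2*(0 + B) = 2*B)
S(s, r) = sqrt(2)*sqrt(r) (S(s, r) = sqrt(2*r) = sqrt(2)*sqrt(r))
S(97, 84)/M(33 - 1*47, 14) = (sqrt(2)*sqrt(84))/((2*(33 - 1*47))) = (sqrt(2)*(2*sqrt(21)))/((2*(33 - 47))) = (2*sqrt(42))/((2*(-14))) = (2*sqrt(42))/(-28) = (2*sqrt(42))*(-1/28) = -sqrt(42)/14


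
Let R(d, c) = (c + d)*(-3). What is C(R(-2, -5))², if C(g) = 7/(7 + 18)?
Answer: 49/625 ≈ 0.078400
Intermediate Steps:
R(d, c) = -3*c - 3*d
C(g) = 7/25
C(R(-2, -5))² = (7/25)² = 49/625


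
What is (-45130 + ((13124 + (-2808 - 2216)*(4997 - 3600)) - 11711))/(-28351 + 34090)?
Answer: -7062245/5739 ≈ -1230.6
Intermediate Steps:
(-45130 + ((13124 + (-2808 - 2216)*(4997 - 3600)) - 11711))/(-28351 + 34090) = (-45130 + ((13124 - 5024*1397) - 11711))/5739 = (-45130 + ((13124 - 7018528) - 11711))*(1/5739) = (-45130 + (-7005404 - 11711))*(1/5739) = (-45130 - 7017115)*(1/5739) = -7062245*1/5739 = -7062245/5739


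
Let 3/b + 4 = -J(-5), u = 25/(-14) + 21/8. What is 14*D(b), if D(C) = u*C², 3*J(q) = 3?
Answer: 423/100 ≈ 4.2300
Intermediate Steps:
J(q) = 1 (J(q) = (⅓)*3 = 1)
u = 47/56 (u = 25*(-1/14) + 21*(⅛) = -25/14 + 21/8 = 47/56 ≈ 0.83929)
b = -⅗ (b = 3/(-4 - 1*1) = 3/(-4 - 1) = 3/(-5) = 3*(-⅕) = -⅗ ≈ -0.60000)
D(C) = 47*C²/56
14*D(b) = 14*(47*(-⅗)²/56) = 14*((47/56)*(9/25)) = 14*(423/1400) = 423/100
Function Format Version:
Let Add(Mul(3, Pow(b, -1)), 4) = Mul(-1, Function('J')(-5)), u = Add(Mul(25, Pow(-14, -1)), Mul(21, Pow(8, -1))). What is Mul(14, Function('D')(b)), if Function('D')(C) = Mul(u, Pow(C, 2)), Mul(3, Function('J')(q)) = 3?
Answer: Rational(423, 100) ≈ 4.2300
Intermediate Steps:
Function('J')(q) = 1 (Function('J')(q) = Mul(Rational(1, 3), 3) = 1)
u = Rational(47, 56) (u = Add(Mul(25, Rational(-1, 14)), Mul(21, Rational(1, 8))) = Add(Rational(-25, 14), Rational(21, 8)) = Rational(47, 56) ≈ 0.83929)
b = Rational(-3, 5) (b = Mul(3, Pow(Add(-4, Mul(-1, 1)), -1)) = Mul(3, Pow(Add(-4, -1), -1)) = Mul(3, Pow(-5, -1)) = Mul(3, Rational(-1, 5)) = Rational(-3, 5) ≈ -0.60000)
Function('D')(C) = Mul(Rational(47, 56), Pow(C, 2))
Mul(14, Function('D')(b)) = Mul(14, Mul(Rational(47, 56), Pow(Rational(-3, 5), 2))) = Mul(14, Mul(Rational(47, 56), Rational(9, 25))) = Mul(14, Rational(423, 1400)) = Rational(423, 100)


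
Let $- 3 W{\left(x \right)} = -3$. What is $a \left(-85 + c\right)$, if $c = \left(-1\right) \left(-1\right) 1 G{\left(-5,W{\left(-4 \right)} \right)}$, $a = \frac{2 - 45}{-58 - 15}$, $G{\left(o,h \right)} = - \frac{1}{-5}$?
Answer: $- \frac{18232}{365} \approx -49.951$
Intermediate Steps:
$W{\left(x \right)} = 1$ ($W{\left(x \right)} = \left(- \frac{1}{3}\right) \left(-3\right) = 1$)
$G{\left(o,h \right)} = \frac{1}{5}$ ($G{\left(o,h \right)} = \left(-1\right) \left(- \frac{1}{5}\right) = \frac{1}{5}$)
$a = \frac{43}{73}$ ($a = - \frac{43}{-73} = \left(-43\right) \left(- \frac{1}{73}\right) = \frac{43}{73} \approx 0.58904$)
$c = \frac{1}{5}$ ($c = \left(-1\right) \left(-1\right) 1 \cdot \frac{1}{5} = 1 \cdot 1 \cdot \frac{1}{5} = 1 \cdot \frac{1}{5} = \frac{1}{5} \approx 0.2$)
$a \left(-85 + c\right) = \frac{43 \left(-85 + \frac{1}{5}\right)}{73} = \frac{43}{73} \left(- \frac{424}{5}\right) = - \frac{18232}{365}$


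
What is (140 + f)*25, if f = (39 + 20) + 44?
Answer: 6075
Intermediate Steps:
f = 103 (f = 59 + 44 = 103)
(140 + f)*25 = (140 + 103)*25 = 243*25 = 6075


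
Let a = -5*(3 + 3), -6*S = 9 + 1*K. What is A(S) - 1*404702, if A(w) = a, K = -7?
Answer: -404732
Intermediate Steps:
S = -⅓ (S = -(9 + 1*(-7))/6 = -(9 - 7)/6 = -⅙*2 = -⅓ ≈ -0.33333)
a = -30 (a = -5*6 = -30)
A(w) = -30
A(S) - 1*404702 = -30 - 1*404702 = -30 - 404702 = -404732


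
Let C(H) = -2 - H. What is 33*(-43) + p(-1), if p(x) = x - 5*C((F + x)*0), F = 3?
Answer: -1410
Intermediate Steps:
p(x) = 10 + x (p(x) = x - 5*(-2 - (3 + x)*0) = x - 5*(-2 - 1*0) = x - 5*(-2 + 0) = x - 5*(-2) = x + 10 = 10 + x)
33*(-43) + p(-1) = 33*(-43) + (10 - 1) = -1419 + 9 = -1410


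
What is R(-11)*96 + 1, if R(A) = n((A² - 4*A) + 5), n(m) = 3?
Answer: 289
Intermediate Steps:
R(A) = 3
R(-11)*96 + 1 = 3*96 + 1 = 288 + 1 = 289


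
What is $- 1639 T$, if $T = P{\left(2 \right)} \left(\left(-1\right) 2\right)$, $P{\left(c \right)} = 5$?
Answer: $16390$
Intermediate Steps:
$T = -10$ ($T = 5 \left(\left(-1\right) 2\right) = 5 \left(-2\right) = -10$)
$- 1639 T = \left(-1639\right) \left(-10\right) = 16390$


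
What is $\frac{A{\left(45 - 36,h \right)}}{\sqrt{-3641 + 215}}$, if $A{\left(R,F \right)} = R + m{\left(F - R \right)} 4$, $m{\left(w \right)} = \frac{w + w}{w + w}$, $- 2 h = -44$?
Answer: $- \frac{13 i \sqrt{3426}}{3426} \approx - 0.2221 i$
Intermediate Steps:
$h = 22$ ($h = \left(- \frac{1}{2}\right) \left(-44\right) = 22$)
$m{\left(w \right)} = 1$ ($m{\left(w \right)} = \frac{2 w}{2 w} = 2 w \frac{1}{2 w} = 1$)
$A{\left(R,F \right)} = 4 + R$ ($A{\left(R,F \right)} = R + 1 \cdot 4 = R + 4 = 4 + R$)
$\frac{A{\left(45 - 36,h \right)}}{\sqrt{-3641 + 215}} = \frac{4 + \left(45 - 36\right)}{\sqrt{-3641 + 215}} = \frac{4 + \left(45 - 36\right)}{\sqrt{-3426}} = \frac{4 + 9}{i \sqrt{3426}} = 13 \left(- \frac{i \sqrt{3426}}{3426}\right) = - \frac{13 i \sqrt{3426}}{3426}$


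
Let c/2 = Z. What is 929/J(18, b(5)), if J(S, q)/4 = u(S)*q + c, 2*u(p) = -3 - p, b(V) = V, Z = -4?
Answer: -929/242 ≈ -3.8388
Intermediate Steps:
c = -8 (c = 2*(-4) = -8)
u(p) = -3/2 - p/2 (u(p) = (-3 - p)/2 = -3/2 - p/2)
J(S, q) = -32 + 4*q*(-3/2 - S/2) (J(S, q) = 4*((-3/2 - S/2)*q - 8) = 4*(q*(-3/2 - S/2) - 8) = 4*(-8 + q*(-3/2 - S/2)) = -32 + 4*q*(-3/2 - S/2))
929/J(18, b(5)) = 929/(-32 - 2*5*(3 + 18)) = 929/(-32 - 2*5*21) = 929/(-32 - 210) = 929/(-242) = 929*(-1/242) = -929/242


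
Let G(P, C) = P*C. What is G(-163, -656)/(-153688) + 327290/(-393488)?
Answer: -5773464399/3779648984 ≈ -1.5275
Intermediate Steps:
G(P, C) = C*P
G(-163, -656)/(-153688) + 327290/(-393488) = -656*(-163)/(-153688) + 327290/(-393488) = 106928*(-1/153688) + 327290*(-1/393488) = -13366/19211 - 163645/196744 = -5773464399/3779648984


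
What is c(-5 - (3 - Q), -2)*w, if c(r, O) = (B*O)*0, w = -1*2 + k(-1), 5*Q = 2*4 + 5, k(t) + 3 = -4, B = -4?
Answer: 0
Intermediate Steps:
k(t) = -7 (k(t) = -3 - 4 = -7)
Q = 13/5 (Q = (2*4 + 5)/5 = (8 + 5)/5 = (⅕)*13 = 13/5 ≈ 2.6000)
w = -9 (w = -1*2 - 7 = -2 - 7 = -9)
c(r, O) = 0 (c(r, O) = -4*O*0 = 0)
c(-5 - (3 - Q), -2)*w = 0*(-9) = 0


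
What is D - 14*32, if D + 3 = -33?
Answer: -484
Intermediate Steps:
D = -36 (D = -3 - 33 = -36)
D - 14*32 = -36 - 14*32 = -36 - 448 = -484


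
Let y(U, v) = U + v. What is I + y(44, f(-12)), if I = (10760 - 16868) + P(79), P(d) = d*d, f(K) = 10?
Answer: 187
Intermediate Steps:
P(d) = d²
I = 133 (I = (10760 - 16868) + 79² = -6108 + 6241 = 133)
I + y(44, f(-12)) = 133 + (44 + 10) = 133 + 54 = 187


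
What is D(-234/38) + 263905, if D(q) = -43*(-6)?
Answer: 264163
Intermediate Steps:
D(q) = 258
D(-234/38) + 263905 = 258 + 263905 = 264163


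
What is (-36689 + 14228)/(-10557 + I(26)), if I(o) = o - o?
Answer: 7487/3519 ≈ 2.1276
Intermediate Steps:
I(o) = 0
(-36689 + 14228)/(-10557 + I(26)) = (-36689 + 14228)/(-10557 + 0) = -22461/(-10557) = -22461*(-1/10557) = 7487/3519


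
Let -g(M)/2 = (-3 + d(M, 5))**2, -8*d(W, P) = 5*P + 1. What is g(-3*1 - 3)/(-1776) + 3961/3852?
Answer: 4890449/4560768 ≈ 1.0723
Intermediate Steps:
d(W, P) = -1/8 - 5*P/8 (d(W, P) = -(5*P + 1)/8 = -(1 + 5*P)/8 = -1/8 - 5*P/8)
g(M) = -625/8 (g(M) = -2*(-3 + (-1/8 - 5/8*5))**2 = -2*(-3 + (-1/8 - 25/8))**2 = -2*(-3 - 13/4)**2 = -2*(-25/4)**2 = -2*625/16 = -625/8)
g(-3*1 - 3)/(-1776) + 3961/3852 = -625/8/(-1776) + 3961/3852 = -625/8*(-1/1776) + 3961*(1/3852) = 625/14208 + 3961/3852 = 4890449/4560768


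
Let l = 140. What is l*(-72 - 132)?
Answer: -28560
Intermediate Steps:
l*(-72 - 132) = 140*(-72 - 132) = 140*(-204) = -28560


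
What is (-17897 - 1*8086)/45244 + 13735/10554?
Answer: 173600879/238752588 ≈ 0.72712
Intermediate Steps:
(-17897 - 1*8086)/45244 + 13735/10554 = (-17897 - 8086)*(1/45244) + 13735*(1/10554) = -25983*1/45244 + 13735/10554 = -25983/45244 + 13735/10554 = 173600879/238752588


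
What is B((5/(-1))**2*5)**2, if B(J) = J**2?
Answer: 244140625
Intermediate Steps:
B((5/(-1))**2*5)**2 = (((5/(-1))**2*5)**2)**2 = (((5*(-1))**2*5)**2)**2 = (((-5)**2*5)**2)**2 = ((25*5)**2)**2 = (125**2)**2 = 15625**2 = 244140625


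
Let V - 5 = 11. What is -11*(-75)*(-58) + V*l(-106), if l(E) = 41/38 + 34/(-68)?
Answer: -908974/19 ≈ -47841.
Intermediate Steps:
V = 16 (V = 5 + 11 = 16)
l(E) = 11/19 (l(E) = 41*(1/38) + 34*(-1/68) = 41/38 - 1/2 = 11/19)
-11*(-75)*(-58) + V*l(-106) = -11*(-75)*(-58) + 16*(11/19) = 825*(-58) + 176/19 = -47850 + 176/19 = -908974/19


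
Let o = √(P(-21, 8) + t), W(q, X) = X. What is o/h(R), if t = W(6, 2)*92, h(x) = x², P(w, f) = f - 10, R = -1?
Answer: √182 ≈ 13.491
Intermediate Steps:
P(w, f) = -10 + f
t = 184 (t = 2*92 = 184)
o = √182 (o = √((-10 + 8) + 184) = √(-2 + 184) = √182 ≈ 13.491)
o/h(R) = √182/((-1)²) = √182/1 = √182*1 = √182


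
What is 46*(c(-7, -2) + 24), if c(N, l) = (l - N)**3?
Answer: 6854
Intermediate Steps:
46*(c(-7, -2) + 24) = 46*(-(-7 - 1*(-2))**3 + 24) = 46*(-(-7 + 2)**3 + 24) = 46*(-1*(-5)**3 + 24) = 46*(-1*(-125) + 24) = 46*(125 + 24) = 46*149 = 6854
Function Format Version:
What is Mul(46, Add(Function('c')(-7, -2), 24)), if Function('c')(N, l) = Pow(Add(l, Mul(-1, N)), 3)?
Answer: 6854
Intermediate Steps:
Mul(46, Add(Function('c')(-7, -2), 24)) = Mul(46, Add(Mul(-1, Pow(Add(-7, Mul(-1, -2)), 3)), 24)) = Mul(46, Add(Mul(-1, Pow(Add(-7, 2), 3)), 24)) = Mul(46, Add(Mul(-1, Pow(-5, 3)), 24)) = Mul(46, Add(Mul(-1, -125), 24)) = Mul(46, Add(125, 24)) = Mul(46, 149) = 6854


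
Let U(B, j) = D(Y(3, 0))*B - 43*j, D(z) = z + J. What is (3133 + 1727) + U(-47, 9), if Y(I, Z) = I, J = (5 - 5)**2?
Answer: 4332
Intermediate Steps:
J = 0 (J = 0**2 = 0)
D(z) = z (D(z) = z + 0 = z)
U(B, j) = -43*j + 3*B (U(B, j) = 3*B - 43*j = -43*j + 3*B)
(3133 + 1727) + U(-47, 9) = (3133 + 1727) + (-43*9 + 3*(-47)) = 4860 + (-387 - 141) = 4860 - 528 = 4332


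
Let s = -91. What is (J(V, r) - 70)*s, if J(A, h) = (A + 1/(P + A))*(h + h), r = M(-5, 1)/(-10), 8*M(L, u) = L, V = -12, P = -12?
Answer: 1249339/192 ≈ 6507.0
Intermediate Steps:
M(L, u) = L/8
r = 1/16 (r = ((⅛)*(-5))/(-10) = -5/8*(-⅒) = 1/16 ≈ 0.062500)
J(A, h) = 2*h*(A + 1/(-12 + A)) (J(A, h) = (A + 1/(-12 + A))*(h + h) = (A + 1/(-12 + A))*(2*h) = 2*h*(A + 1/(-12 + A)))
(J(V, r) - 70)*s = (2*(1/16)*(1 + (-12)² - 12*(-12))/(-12 - 12) - 70)*(-91) = (2*(1/16)*(1 + 144 + 144)/(-24) - 70)*(-91) = (2*(1/16)*(-1/24)*289 - 70)*(-91) = (-289/192 - 70)*(-91) = -13729/192*(-91) = 1249339/192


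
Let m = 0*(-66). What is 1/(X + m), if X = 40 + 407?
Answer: 1/447 ≈ 0.0022371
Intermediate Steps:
X = 447
m = 0
1/(X + m) = 1/(447 + 0) = 1/447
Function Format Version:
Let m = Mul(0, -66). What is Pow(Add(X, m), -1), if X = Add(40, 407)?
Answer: Rational(1, 447) ≈ 0.0022371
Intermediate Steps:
X = 447
m = 0
Pow(Add(X, m), -1) = Pow(Add(447, 0), -1) = Pow(447, -1) = Rational(1, 447)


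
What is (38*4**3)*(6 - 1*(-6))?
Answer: 29184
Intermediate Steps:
(38*4**3)*(6 - 1*(-6)) = (38*64)*(6 + 6) = 2432*12 = 29184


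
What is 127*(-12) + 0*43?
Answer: -1524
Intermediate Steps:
127*(-12) + 0*43 = -1524 + 0 = -1524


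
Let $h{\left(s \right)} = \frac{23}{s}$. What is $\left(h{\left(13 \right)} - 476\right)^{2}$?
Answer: $\frac{38007225}{169} \approx 2.2489 \cdot 10^{5}$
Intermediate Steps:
$\left(h{\left(13 \right)} - 476\right)^{2} = \left(\frac{23}{13} - 476\right)^{2} = \left(- \frac{6165}{13}\right)^{2} = \frac{38007225}{169}$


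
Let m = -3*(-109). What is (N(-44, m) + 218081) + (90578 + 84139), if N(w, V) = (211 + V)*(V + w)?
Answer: 545052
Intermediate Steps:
m = 327
(N(-44, m) + 218081) + (90578 + 84139) = ((327**2 + 211*327 + 211*(-44) + 327*(-44)) + 218081) + (90578 + 84139) = ((106929 + 68997 - 9284 - 14388) + 218081) + 174717 = (152254 + 218081) + 174717 = 370335 + 174717 = 545052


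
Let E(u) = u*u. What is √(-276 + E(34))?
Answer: 4*√55 ≈ 29.665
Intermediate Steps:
E(u) = u²
√(-276 + E(34)) = √(-276 + 34²) = √(-276 + 1156) = √880 = 4*√55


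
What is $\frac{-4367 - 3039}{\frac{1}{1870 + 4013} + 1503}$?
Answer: $- \frac{21784749}{4421075} \approx -4.9275$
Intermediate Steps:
$\frac{-4367 - 3039}{\frac{1}{1870 + 4013} + 1503} = - \frac{7406}{\frac{1}{5883} + 1503} = - \frac{7406}{\frac{8842150}{5883}} = \left(-7406\right) \frac{5883}{8842150} = - \frac{21784749}{4421075}$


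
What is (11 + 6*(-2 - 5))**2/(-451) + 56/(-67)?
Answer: -89643/30217 ≈ -2.9666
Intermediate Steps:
(11 + 6*(-2 - 5))**2/(-451) + 56/(-67) = (11 + 6*(-7))**2*(-1/451) + 56*(-1/67) = (11 - 42)**2*(-1/451) - 56/67 = (-31)**2*(-1/451) - 56/67 = 961*(-1/451) - 56/67 = -961/451 - 56/67 = -89643/30217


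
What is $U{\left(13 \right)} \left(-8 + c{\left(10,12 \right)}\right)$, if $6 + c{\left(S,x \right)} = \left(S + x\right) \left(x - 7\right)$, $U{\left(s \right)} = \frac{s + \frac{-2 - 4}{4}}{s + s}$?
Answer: $\frac{552}{13} \approx 42.462$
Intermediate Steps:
$U{\left(s \right)} = \frac{- \frac{3}{2} + s}{2 s}$ ($U{\left(s \right)} = \frac{s - \frac{3}{2}}{2 s} = \left(s - \frac{3}{2}\right) \frac{1}{2 s} = \left(- \frac{3}{2} + s\right) \frac{1}{2 s} = \frac{- \frac{3}{2} + s}{2 s}$)
$c{\left(S,x \right)} = -6 + \left(-7 + x\right) \left(S + x\right)$ ($c{\left(S,x \right)} = -6 + \left(S + x\right) \left(x - 7\right) = -6 + \left(S + x\right) \left(-7 + x\right) = -6 + \left(-7 + x\right) \left(S + x\right)$)
$U{\left(13 \right)} \left(-8 + c{\left(10,12 \right)}\right) = \frac{-3 + 2 \cdot 13}{4 \cdot 13} \left(-8 - \left(40 - 144\right)\right) = \frac{1}{4} \cdot \frac{1}{13} \left(-3 + 26\right) \left(-8 - -104\right) = \frac{1}{4} \cdot \frac{1}{13} \cdot 23 \left(-8 + 104\right) = \frac{23}{52} \cdot 96 = \frac{552}{13}$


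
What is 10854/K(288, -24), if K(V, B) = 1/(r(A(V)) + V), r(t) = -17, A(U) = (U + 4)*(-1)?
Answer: 2941434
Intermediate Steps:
A(U) = -4 - U (A(U) = (4 + U)*(-1) = -4 - U)
K(V, B) = 1/(-17 + V)
10854/K(288, -24) = 10854/(1/(-17 + 288)) = 10854/(1/271) = 10854*271 = 2941434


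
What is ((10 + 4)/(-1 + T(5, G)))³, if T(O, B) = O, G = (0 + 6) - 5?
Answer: 343/8 ≈ 42.875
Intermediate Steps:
G = 1 (G = 6 - 5 = 1)
((10 + 4)/(-1 + T(5, G)))³ = ((10 + 4)/(-1 + 5))³ = (14/4)³ = (14*(¼))³ = (7/2)³ = 343/8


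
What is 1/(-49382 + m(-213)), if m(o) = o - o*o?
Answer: -1/94964 ≈ -1.0530e-5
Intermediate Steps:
m(o) = o - o²
1/(-49382 + m(-213)) = 1/(-49382 - 213*(1 - 1*(-213))) = 1/(-49382 - 213*(1 + 213)) = 1/(-49382 - 213*214) = 1/(-49382 - 45582) = 1/(-94964) = -1/94964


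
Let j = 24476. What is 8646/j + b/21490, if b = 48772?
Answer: 344886503/131497310 ≈ 2.6228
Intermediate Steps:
8646/j + b/21490 = 8646/24476 + 48772/21490 = 8646*(1/24476) + 48772*(1/21490) = 4323/12238 + 24386/10745 = 344886503/131497310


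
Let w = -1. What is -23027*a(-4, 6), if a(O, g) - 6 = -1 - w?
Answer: -138162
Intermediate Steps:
a(O, g) = 6 (a(O, g) = 6 + (-1 - 1*(-1)) = 6 + (-1 + 1) = 6 + 0 = 6)
-23027*a(-4, 6) = -23027*6 = -138162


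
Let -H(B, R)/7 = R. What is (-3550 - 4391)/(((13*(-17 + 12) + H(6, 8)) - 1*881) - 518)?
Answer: 7941/1520 ≈ 5.2243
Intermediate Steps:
H(B, R) = -7*R
(-3550 - 4391)/(((13*(-17 + 12) + H(6, 8)) - 1*881) - 518) = (-3550 - 4391)/(((13*(-17 + 12) - 7*8) - 1*881) - 518) = -7941/(((13*(-5) - 56) - 881) - 518) = -7941/(((-65 - 56) - 881) - 518) = -7941/((-121 - 881) - 518) = -7941/(-1002 - 518) = -7941/(-1520) = -7941*(-1/1520) = 7941/1520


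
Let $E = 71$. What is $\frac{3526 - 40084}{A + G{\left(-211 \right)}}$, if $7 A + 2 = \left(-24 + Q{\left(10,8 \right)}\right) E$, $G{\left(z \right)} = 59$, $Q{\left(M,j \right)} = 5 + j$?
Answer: $\frac{127953}{185} \approx 691.64$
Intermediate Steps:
$A = - \frac{783}{7}$ ($A = - \frac{2}{7} + \frac{\left(-24 + \left(5 + 8\right)\right) 71}{7} = - \frac{2}{7} + \frac{\left(-24 + 13\right) 71}{7} = - \frac{2}{7} + \frac{\left(-11\right) 71}{7} = - \frac{2}{7} + \frac{1}{7} \left(-781\right) = - \frac{2}{7} - \frac{781}{7} = - \frac{783}{7} \approx -111.86$)
$\frac{3526 - 40084}{A + G{\left(-211 \right)}} = \frac{3526 - 40084}{- \frac{783}{7} + 59} = - \frac{36558}{- \frac{370}{7}} = \left(-36558\right) \left(- \frac{7}{370}\right) = \frac{127953}{185}$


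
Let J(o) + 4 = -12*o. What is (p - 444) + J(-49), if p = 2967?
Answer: 3107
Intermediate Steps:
J(o) = -4 - 12*o
(p - 444) + J(-49) = (2967 - 444) + (-4 - 12*(-49)) = 2523 + (-4 + 588) = 2523 + 584 = 3107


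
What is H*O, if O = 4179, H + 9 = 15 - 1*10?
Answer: -16716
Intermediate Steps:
H = -4 (H = -9 + (15 - 1*10) = -9 + (15 - 10) = -9 + 5 = -4)
H*O = -4*4179 = -16716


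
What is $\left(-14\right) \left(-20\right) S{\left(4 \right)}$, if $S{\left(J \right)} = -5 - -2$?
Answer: $-840$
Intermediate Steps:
$S{\left(J \right)} = -3$ ($S{\left(J \right)} = -5 + 2 = -3$)
$\left(-14\right) \left(-20\right) S{\left(4 \right)} = \left(-14\right) \left(-20\right) \left(-3\right) = 280 \left(-3\right) = -840$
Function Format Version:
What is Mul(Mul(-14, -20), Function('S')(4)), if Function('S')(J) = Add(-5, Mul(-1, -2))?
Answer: -840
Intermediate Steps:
Function('S')(J) = -3 (Function('S')(J) = Add(-5, 2) = -3)
Mul(Mul(-14, -20), Function('S')(4)) = Mul(Mul(-14, -20), -3) = Mul(280, -3) = -840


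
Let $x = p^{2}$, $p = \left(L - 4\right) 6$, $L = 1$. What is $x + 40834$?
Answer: $41158$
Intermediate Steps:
$p = -18$ ($p = \left(1 - 4\right) 6 = \left(-3\right) 6 = -18$)
$x = 324$ ($x = \left(-18\right)^{2} = 324$)
$x + 40834 = 324 + 40834 = 41158$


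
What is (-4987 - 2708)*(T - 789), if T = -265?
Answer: 8110530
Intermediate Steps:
(-4987 - 2708)*(T - 789) = (-4987 - 2708)*(-265 - 789) = -7695*(-1054) = 8110530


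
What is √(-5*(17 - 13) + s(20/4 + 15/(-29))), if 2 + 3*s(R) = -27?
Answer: I*√267/3 ≈ 5.4467*I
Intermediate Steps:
s(R) = -29/3 (s(R) = -⅔ + (⅓)*(-27) = -⅔ - 9 = -29/3)
√(-5*(17 - 13) + s(20/4 + 15/(-29))) = √(-5*(17 - 13) - 29/3) = √(-5*4 - 29/3) = √(-20 - 29/3) = √(-89/3) = I*√267/3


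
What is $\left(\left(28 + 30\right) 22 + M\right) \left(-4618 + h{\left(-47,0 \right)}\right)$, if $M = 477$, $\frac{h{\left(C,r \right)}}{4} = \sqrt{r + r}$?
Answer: $-8095354$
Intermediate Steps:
$h{\left(C,r \right)} = 4 \sqrt{2} \sqrt{r}$ ($h{\left(C,r \right)} = 4 \sqrt{r + r} = 4 \sqrt{2 r} = 4 \sqrt{2} \sqrt{r}$)
$\left(\left(28 + 30\right) 22 + M\right) \left(-4618 + h{\left(-47,0 \right)}\right) = \left(\left(28 + 30\right) 22 + 477\right) \left(-4618 + 4 \sqrt{2} \sqrt{0}\right) = \left(58 \cdot 22 + 477\right) \left(-4618 + 4 \sqrt{2} \cdot 0\right) = \left(1276 + 477\right) \left(-4618 + 0\right) = 1753 \left(-4618\right) = -8095354$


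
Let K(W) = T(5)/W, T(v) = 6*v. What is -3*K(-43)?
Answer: 90/43 ≈ 2.0930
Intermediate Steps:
K(W) = 30/W (K(W) = (6*5)/W = 30/W)
-3*K(-43) = -90/(-43) = -90*(-1)/43 = -3*(-30/43) = 90/43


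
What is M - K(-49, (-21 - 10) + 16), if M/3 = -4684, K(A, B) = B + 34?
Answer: -14071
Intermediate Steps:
K(A, B) = 34 + B
M = -14052 (M = 3*(-4684) = -14052)
M - K(-49, (-21 - 10) + 16) = -14052 - (34 + ((-21 - 10) + 16)) = -14052 - (34 + (-31 + 16)) = -14052 - (34 - 15) = -14052 - 1*19 = -14052 - 19 = -14071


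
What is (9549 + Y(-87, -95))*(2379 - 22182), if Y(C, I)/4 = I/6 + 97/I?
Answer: -17837558851/95 ≈ -1.8776e+8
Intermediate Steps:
Y(C, I) = 388/I + 2*I/3 (Y(C, I) = 4*(I/6 + 97/I) = 4*(97/I + I/6) = 388/I + 2*I/3)
(9549 + Y(-87, -95))*(2379 - 22182) = (9549 + (388/(-95) + (⅔)*(-95)))*(2379 - 22182) = (9549 + (388*(-1/95) - 190/3))*(-19803) = (9549 + (-388/95 - 190/3))*(-19803) = (9549 - 19214/285)*(-19803) = (2702251/285)*(-19803) = -17837558851/95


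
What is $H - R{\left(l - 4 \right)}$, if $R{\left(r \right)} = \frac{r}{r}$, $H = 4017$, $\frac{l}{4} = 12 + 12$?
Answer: $4016$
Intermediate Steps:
$l = 96$ ($l = 4 \left(12 + 12\right) = 4 \cdot 24 = 96$)
$R{\left(r \right)} = 1$
$H - R{\left(l - 4 \right)} = 4017 - 1 = 4016$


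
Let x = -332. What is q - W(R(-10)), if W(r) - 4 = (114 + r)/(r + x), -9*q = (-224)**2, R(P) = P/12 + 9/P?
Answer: -125673058/22527 ≈ -5578.8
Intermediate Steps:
R(P) = 9/P + P/12 (R(P) = P*(1/12) + 9/P = P/12 + 9/P = 9/P + P/12)
q = -50176/9 (q = -1/9*(-224)**2 = -1/9*50176 = -50176/9 ≈ -5575.1)
W(r) = 4 + (114 + r)/(-332 + r) (W(r) = 4 + (114 + r)/(r - 332) = 4 + (114 + r)/(-332 + r))
q - W(R(-10)) = -50176/9 - (-1214 + 5*(9/(-10) + (1/12)*(-10)))/(-332 + (9/(-10) + (1/12)*(-10))) = -50176/9 - (-1214 + 5*(9*(-1/10) - 5/6))/(-332 + (9*(-1/10) - 5/6)) = -50176/9 - (-1214 + 5*(-9/10 - 5/6))/(-332 + (-9/10 - 5/6)) = -50176/9 - (-1214 + 5*(-26/15))/(-332 - 26/15) = -50176/9 - (-1214 - 26/3)/(-5006/15) = -50176/9 - (-15)*(-3668)/(5006*3) = -50176/9 - 1*9170/2503 = -50176/9 - 9170/2503 = -125673058/22527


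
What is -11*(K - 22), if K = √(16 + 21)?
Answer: 242 - 11*√37 ≈ 175.09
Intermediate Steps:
K = √37 ≈ 6.0828
-11*(K - 22) = -11*(√37 - 22) = -11*(-22 + √37) = 242 - 11*√37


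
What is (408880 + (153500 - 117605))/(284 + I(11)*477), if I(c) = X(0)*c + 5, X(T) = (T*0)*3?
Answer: 444775/2669 ≈ 166.64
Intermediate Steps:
X(T) = 0 (X(T) = 0*3 = 0)
I(c) = 5 (I(c) = 0*c + 5 = 0 + 5 = 5)
(408880 + (153500 - 117605))/(284 + I(11)*477) = (408880 + (153500 - 117605))/(284 + 5*477) = (408880 + 35895)/(284 + 2385) = 444775/2669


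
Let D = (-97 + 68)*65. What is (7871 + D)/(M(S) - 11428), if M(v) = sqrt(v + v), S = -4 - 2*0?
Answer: -8551001/16324899 - 2993*I*sqrt(2)/32649798 ≈ -0.5238 - 0.00012964*I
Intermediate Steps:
S = -4 (S = -4 + 0 = -4)
D = -1885 (D = -29*65 = -1885)
M(v) = sqrt(2)*sqrt(v) (M(v) = sqrt(2*v) = sqrt(2)*sqrt(v))
(7871 + D)/(M(S) - 11428) = (7871 - 1885)/(sqrt(2)*sqrt(-4) - 11428) = 5986/(sqrt(2)*(2*I) - 11428) = 5986/(2*I*sqrt(2) - 11428) = 5986/(-11428 + 2*I*sqrt(2))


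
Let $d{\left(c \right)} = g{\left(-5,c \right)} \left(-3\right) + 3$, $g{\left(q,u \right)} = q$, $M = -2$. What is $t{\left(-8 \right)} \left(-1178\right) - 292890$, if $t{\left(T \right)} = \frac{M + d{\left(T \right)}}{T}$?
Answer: $-290534$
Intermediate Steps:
$d{\left(c \right)} = 18$ ($d{\left(c \right)} = \left(-5\right) \left(-3\right) + 3 = 15 + 3 = 18$)
$t{\left(T \right)} = \frac{16}{T}$ ($t{\left(T \right)} = \frac{-2 + 18}{T} = \frac{16}{T}$)
$t{\left(-8 \right)} \left(-1178\right) - 292890 = \frac{16}{-8} \left(-1178\right) - 292890 = 16 \left(- \frac{1}{8}\right) \left(-1178\right) - 292890 = \left(-2\right) \left(-1178\right) - 292890 = 2356 - 292890 = -290534$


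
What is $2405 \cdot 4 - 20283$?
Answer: $-10663$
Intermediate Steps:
$2405 \cdot 4 - 20283 = 9620 - 20283 = -10663$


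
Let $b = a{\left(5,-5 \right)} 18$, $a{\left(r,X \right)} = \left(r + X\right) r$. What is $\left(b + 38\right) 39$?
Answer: $1482$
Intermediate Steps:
$a{\left(r,X \right)} = r \left(X + r\right)$ ($a{\left(r,X \right)} = \left(X + r\right) r = r \left(X + r\right)$)
$b = 0$ ($b = 5 \left(-5 + 5\right) 18 = 5 \cdot 0 \cdot 18 = 0 \cdot 18 = 0$)
$\left(b + 38\right) 39 = \left(0 + 38\right) 39 = 38 \cdot 39 = 1482$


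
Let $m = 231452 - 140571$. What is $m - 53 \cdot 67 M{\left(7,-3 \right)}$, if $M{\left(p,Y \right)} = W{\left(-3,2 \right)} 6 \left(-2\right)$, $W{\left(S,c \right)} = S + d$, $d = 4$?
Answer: $133493$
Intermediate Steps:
$W{\left(S,c \right)} = 4 + S$ ($W{\left(S,c \right)} = S + 4 = 4 + S$)
$M{\left(p,Y \right)} = -12$ ($M{\left(p,Y \right)} = \left(4 - 3\right) 6 \left(-2\right) = 1 \cdot 6 \left(-2\right) = 6 \left(-2\right) = -12$)
$m = 90881$
$m - 53 \cdot 67 M{\left(7,-3 \right)} = 90881 - 53 \cdot 67 \left(-12\right) = 90881 - 3551 \left(-12\right) = 90881 - -42612 = 90881 + 42612 = 133493$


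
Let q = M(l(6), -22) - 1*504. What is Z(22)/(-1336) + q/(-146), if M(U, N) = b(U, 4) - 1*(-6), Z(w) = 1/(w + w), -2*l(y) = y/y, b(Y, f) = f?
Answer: 14519575/4291232 ≈ 3.3835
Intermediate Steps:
l(y) = -½ (l(y) = -y/(2*y) = -½*1 = -½)
Z(w) = 1/(2*w)
M(U, N) = 10 (M(U, N) = 4 - 1*(-6) = 4 + 6 = 10)
q = -494 (q = 10 - 1*504 = 10 - 504 = -494)
Z(22)/(-1336) + q/(-146) = ((½)/22)/(-1336) - 494/(-146) = ((½)*(1/22))*(-1/1336) - 494*(-1/146) = (1/44)*(-1/1336) + 247/73 = -1/58784 + 247/73 = 14519575/4291232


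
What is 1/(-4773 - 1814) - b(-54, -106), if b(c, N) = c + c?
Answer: 711395/6587 ≈ 108.00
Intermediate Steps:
b(c, N) = 2*c
1/(-4773 - 1814) - b(-54, -106) = 1/(-4773 - 1814) - 2*(-54) = 1/(-6587) - 1*(-108) = -1/6587 + 108 = 711395/6587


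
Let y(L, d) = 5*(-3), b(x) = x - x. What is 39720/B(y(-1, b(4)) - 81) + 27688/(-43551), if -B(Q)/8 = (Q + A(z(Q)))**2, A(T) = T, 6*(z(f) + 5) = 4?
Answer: -4454636923/3945764151 ≈ -1.1290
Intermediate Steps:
b(x) = 0
y(L, d) = -15
z(f) = -13/3 (z(f) = -5 + (1/6)*4 = -5 + 2/3 = -13/3)
B(Q) = -8*(-13/3 + Q)**2 (B(Q) = -8*(Q - 13/3)**2 = -8*(-13/3 + Q)**2)
39720/B(y(-1, b(4)) - 81) + 27688/(-43551) = 39720/((-8*(-13 + 3*(-15 - 81))**2/9)) + 27688/(-43551) = 39720/((-8*(-13 + 3*(-96))**2/9)) + 27688*(-1/43551) = 39720/((-8*(-13 - 288)**2/9)) - 27688/43551 = 39720/((-8/9*(-301)**2)) - 27688/43551 = 39720/((-8/9*90601)) - 27688/43551 = 39720/(-724808/9) - 27688/43551 = 39720*(-9/724808) - 27688/43551 = -44685/90601 - 27688/43551 = -4454636923/3945764151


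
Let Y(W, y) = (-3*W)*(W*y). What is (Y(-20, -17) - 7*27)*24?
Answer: 485064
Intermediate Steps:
Y(W, y) = -3*y*W²
(Y(-20, -17) - 7*27)*24 = (-3*(-17)*(-20)² - 7*27)*24 = (-3*(-17)*400 - 189)*24 = (20400 - 189)*24 = 20211*24 = 485064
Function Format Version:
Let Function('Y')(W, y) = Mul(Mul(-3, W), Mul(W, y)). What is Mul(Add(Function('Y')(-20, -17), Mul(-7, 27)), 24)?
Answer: 485064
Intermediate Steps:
Function('Y')(W, y) = Mul(-3, y, Pow(W, 2))
Mul(Add(Function('Y')(-20, -17), Mul(-7, 27)), 24) = Mul(Add(Mul(-3, -17, Pow(-20, 2)), Mul(-7, 27)), 24) = Mul(Add(Mul(-3, -17, 400), -189), 24) = Mul(Add(20400, -189), 24) = Mul(20211, 24) = 485064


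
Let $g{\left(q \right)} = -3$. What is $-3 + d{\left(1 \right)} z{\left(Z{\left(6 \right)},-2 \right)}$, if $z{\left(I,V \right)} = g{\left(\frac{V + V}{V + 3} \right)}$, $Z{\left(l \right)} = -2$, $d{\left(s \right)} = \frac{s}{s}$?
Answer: $-6$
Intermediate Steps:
$d{\left(s \right)} = 1$
$z{\left(I,V \right)} = -3$
$-3 + d{\left(1 \right)} z{\left(Z{\left(6 \right)},-2 \right)} = -3 + 1 \left(-3\right) = -3 - 3 = -6$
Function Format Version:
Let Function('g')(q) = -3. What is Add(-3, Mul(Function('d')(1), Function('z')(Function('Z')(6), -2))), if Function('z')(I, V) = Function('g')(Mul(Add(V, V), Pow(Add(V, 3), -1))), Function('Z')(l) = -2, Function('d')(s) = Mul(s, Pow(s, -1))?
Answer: -6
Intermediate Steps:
Function('d')(s) = 1
Function('z')(I, V) = -3
Add(-3, Mul(Function('d')(1), Function('z')(Function('Z')(6), -2))) = Add(-3, Mul(1, -3)) = Add(-3, -3) = -6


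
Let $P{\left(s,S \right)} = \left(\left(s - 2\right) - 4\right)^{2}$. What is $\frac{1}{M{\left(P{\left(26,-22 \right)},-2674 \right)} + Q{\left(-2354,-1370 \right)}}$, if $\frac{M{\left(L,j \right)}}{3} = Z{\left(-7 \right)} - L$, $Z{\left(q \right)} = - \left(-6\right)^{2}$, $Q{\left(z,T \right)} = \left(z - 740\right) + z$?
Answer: $- \frac{1}{6756} \approx -0.00014802$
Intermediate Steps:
$Q{\left(z,T \right)} = -740 + 2 z$ ($Q{\left(z,T \right)} = \left(-740 + z\right) + z = -740 + 2 z$)
$Z{\left(q \right)} = -36$ ($Z{\left(q \right)} = \left(-1\right) 36 = -36$)
$P{\left(s,S \right)} = \left(-6 + s\right)^{2}$ ($P{\left(s,S \right)} = \left(\left(s - 2\right) - 4\right)^{2} = \left(\left(-2 + s\right) - 4\right)^{2} = \left(-6 + s\right)^{2}$)
$M{\left(L,j \right)} = -108 - 3 L$ ($M{\left(L,j \right)} = 3 \left(-36 - L\right) = -108 - 3 L$)
$\frac{1}{M{\left(P{\left(26,-22 \right)},-2674 \right)} + Q{\left(-2354,-1370 \right)}} = \frac{1}{\left(-108 - 3 \left(-6 + 26\right)^{2}\right) + \left(-740 + 2 \left(-2354\right)\right)} = \frac{1}{\left(-108 - 3 \cdot 20^{2}\right) - 5448} = \frac{1}{\left(-108 - 1200\right) - 5448} = \frac{1}{-1308 - 5448} = \frac{1}{-6756} = - \frac{1}{6756}$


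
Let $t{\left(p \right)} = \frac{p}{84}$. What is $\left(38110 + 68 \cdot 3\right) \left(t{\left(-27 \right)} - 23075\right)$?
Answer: $- \frac{12377510113}{14} \approx -8.8411 \cdot 10^{8}$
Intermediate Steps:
$t{\left(p \right)} = \frac{p}{84}$ ($t{\left(p \right)} = p \frac{1}{84} = \frac{p}{84}$)
$\left(38110 + 68 \cdot 3\right) \left(t{\left(-27 \right)} - 23075\right) = \left(38110 + 68 \cdot 3\right) \left(\frac{1}{84} \left(-27\right) - 23075\right) = \left(38110 + 204\right) \left(- \frac{9}{28} - 23075\right) = 38314 \left(- \frac{646109}{28}\right) = - \frac{12377510113}{14}$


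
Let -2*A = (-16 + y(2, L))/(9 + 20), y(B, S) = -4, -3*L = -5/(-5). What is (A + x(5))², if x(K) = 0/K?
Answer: 100/841 ≈ 0.11891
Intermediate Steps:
L = -⅓ (L = -(-5)/(3*(-5)) = -(-5)*(-1)/(3*5) = -⅓*1 = -⅓ ≈ -0.33333)
A = 10/29 (A = -(-16 - 4)/(2*(9 + 20)) = -(-10)/29 = -½*(-20/29) = 10/29 ≈ 0.34483)
x(K) = 0
(A + x(5))² = (10/29 + 0)² = (10/29)² = 100/841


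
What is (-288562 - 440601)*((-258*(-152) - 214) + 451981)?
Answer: -358006637229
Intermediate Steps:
(-288562 - 440601)*((-258*(-152) - 214) + 451981) = -729163*((39216 - 214) + 451981) = -729163*(39002 + 451981) = -729163*490983 = -358006637229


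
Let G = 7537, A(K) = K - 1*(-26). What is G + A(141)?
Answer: 7704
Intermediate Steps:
A(K) = 26 + K (A(K) = K + 26 = 26 + K)
G + A(141) = 7537 + (26 + 141) = 7537 + 167 = 7704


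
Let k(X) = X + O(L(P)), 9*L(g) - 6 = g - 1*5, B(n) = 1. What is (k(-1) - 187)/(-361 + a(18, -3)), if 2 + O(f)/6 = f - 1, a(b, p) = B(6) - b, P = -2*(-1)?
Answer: 34/63 ≈ 0.53968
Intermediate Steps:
P = 2
L(g) = 1/9 + g/9 (L(g) = 2/3 + (g - 1*5)/9 = 2/3 + (g - 5)/9 = 2/3 + (-5 + g)/9 = 2/3 + (-5/9 + g/9) = 1/9 + g/9)
a(b, p) = 1 - b
O(f) = -18 + 6*f (O(f) = -12 + 6*(f - 1) = -12 + 6*(-1 + f) = -12 + (-6 + 6*f) = -18 + 6*f)
k(X) = -16 + X (k(X) = X + (-18 + 6*(1/9 + (1/9)*2)) = X + (-18 + 6*(1/9 + 2/9)) = X + (-18 + 6*(1/3)) = X + (-18 + 2) = X - 16 = -16 + X)
(k(-1) - 187)/(-361 + a(18, -3)) = ((-16 - 1) - 187)/(-361 + (1 - 1*18)) = (-17 - 187)/(-361 + (1 - 18)) = -204/(-361 - 17) = -204/(-378) = -204*(-1/378) = 34/63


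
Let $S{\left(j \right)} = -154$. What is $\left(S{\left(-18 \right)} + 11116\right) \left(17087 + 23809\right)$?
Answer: $448301952$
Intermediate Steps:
$\left(S{\left(-18 \right)} + 11116\right) \left(17087 + 23809\right) = \left(-154 + 11116\right) \left(17087 + 23809\right) = 10962 \cdot 40896 = 448301952$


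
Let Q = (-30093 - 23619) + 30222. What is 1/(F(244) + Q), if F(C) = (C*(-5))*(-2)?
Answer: -1/21050 ≈ -4.7506e-5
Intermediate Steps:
F(C) = 10*C (F(C) = -5*C*(-2) = 10*C)
Q = -23490 (Q = -53712 + 30222 = -23490)
1/(F(244) + Q) = 1/(10*244 - 23490) = 1/(2440 - 23490) = 1/(-21050) = -1/21050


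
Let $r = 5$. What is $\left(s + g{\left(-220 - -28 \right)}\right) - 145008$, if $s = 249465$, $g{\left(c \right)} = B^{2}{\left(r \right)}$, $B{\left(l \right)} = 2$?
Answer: $104461$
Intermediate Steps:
$g{\left(c \right)} = 4$ ($g{\left(c \right)} = 2^{2} = 4$)
$\left(s + g{\left(-220 - -28 \right)}\right) - 145008 = \left(249465 + 4\right) - 145008 = 249469 - 145008 = 104461$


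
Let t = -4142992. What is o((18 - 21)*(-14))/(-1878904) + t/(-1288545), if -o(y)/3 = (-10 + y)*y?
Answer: 973684956776/302631544335 ≈ 3.2174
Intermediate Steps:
o(y) = -3*y*(-10 + y) (o(y) = -3*(-10 + y)*y = -3*y*(-10 + y))
o((18 - 21)*(-14))/(-1878904) + t/(-1288545) = (3*((18 - 21)*(-14))*(10 - (18 - 21)*(-14)))/(-1878904) - 4142992/(-1288545) = (3*(-3*(-14))*(10 - (-3)*(-14)))*(-1/1878904) - 4142992*(-1/1288545) = (3*42*(10 - 1*42))*(-1/1878904) + 4142992/1288545 = (3*42*(10 - 42))*(-1/1878904) + 4142992/1288545 = (3*42*(-32))*(-1/1878904) + 4142992/1288545 = -4032*(-1/1878904) + 4142992/1288545 = 504/234863 + 4142992/1288545 = 973684956776/302631544335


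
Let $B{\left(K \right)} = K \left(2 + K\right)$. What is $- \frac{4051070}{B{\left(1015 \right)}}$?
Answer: $- \frac{810214}{206451} \approx -3.9245$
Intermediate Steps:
$- \frac{4051070}{B{\left(1015 \right)}} = - \frac{4051070}{1015 \left(2 + 1015\right)} = - \frac{4051070}{1015 \cdot 1017} = - \frac{4051070}{1032255} = \left(-4051070\right) \frac{1}{1032255} = - \frac{810214}{206451}$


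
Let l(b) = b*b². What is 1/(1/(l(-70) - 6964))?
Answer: -349964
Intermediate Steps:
l(b) = b³
1/(1/(l(-70) - 6964)) = 1/(1/((-70)³ - 6964)) = 1/(1/(-343000 - 6964)) = 1/(1/(-349964)) = 1/(-1/349964) = -349964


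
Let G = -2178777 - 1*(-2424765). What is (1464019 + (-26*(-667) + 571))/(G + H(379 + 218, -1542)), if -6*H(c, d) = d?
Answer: 1481932/246245 ≈ 6.0181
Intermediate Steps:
H(c, d) = -d/6
G = 245988 (G = -2178777 + 2424765 = 245988)
(1464019 + (-26*(-667) + 571))/(G + H(379 + 218, -1542)) = (1464019 + (-26*(-667) + 571))/(245988 - ⅙*(-1542)) = (1464019 + (17342 + 571))/(245988 + 257) = (1464019 + 17913)/246245 = 1481932*(1/246245) = 1481932/246245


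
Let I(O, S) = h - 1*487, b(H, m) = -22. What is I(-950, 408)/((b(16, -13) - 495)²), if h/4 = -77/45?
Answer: -22223/12028005 ≈ -0.0018476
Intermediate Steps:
h = -308/45 (h = 4*(-77/45) = -308/45 ≈ -6.8444)
I(O, S) = -22223/45 (I(O, S) = -308/45 - 1*487 = -308/45 - 487 = -22223/45)
I(-950, 408)/((b(16, -13) - 495)²) = -22223/(45*(-22 - 495)²) = -22223/(45*((-517)²)) = -22223/45/267289 = -22223/45*1/267289 = -22223/12028005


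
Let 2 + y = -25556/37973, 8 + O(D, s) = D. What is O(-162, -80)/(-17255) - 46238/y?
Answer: 178213352263/10302453 ≈ 17298.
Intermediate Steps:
O(D, s) = -8 + D
y = -101502/37973 (y = -2 - 25556/37973 = -101502/37973 ≈ -2.6730)
O(-162, -80)/(-17255) - 46238/y = (-8 - 162)/(-17255) - 46238/(-101502/37973) = -170*(-1/17255) - 46238*(-37973/101502) = 2/203 + 877897787/50751 = 178213352263/10302453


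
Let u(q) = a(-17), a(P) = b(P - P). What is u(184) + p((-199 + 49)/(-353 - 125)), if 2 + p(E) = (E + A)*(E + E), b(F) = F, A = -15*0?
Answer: -102992/57121 ≈ -1.8030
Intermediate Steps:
A = 0
a(P) = 0 (a(P) = P - P = 0)
p(E) = -2 + 2*E² (p(E) = -2 + (E + 0)*(E + E) = -2 + E*(2*E) = -2 + 2*E²)
u(q) = 0
u(184) + p((-199 + 49)/(-353 - 125)) = 0 + (-2 + 2*((-199 + 49)/(-353 - 125))²) = 0 + (-2 + 2*(-150/(-478))²) = 0 + (-2 + 2*(-150*(-1/478))²) = 0 + (-2 + 2*(75/239)²) = 0 + (-2 + 2*(5625/57121)) = 0 + (-2 + 11250/57121) = 0 - 102992/57121 = -102992/57121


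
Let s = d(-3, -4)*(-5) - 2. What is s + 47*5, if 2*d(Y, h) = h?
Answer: 243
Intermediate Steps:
d(Y, h) = h/2
s = 8 (s = ((1/2)*(-4))*(-5) - 2 = -2*(-5) - 2 = 10 - 2 = 8)
s + 47*5 = 8 + 47*5 = 8 + 235 = 243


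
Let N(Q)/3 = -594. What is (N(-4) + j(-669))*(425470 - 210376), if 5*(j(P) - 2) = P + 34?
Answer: -410184258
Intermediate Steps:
N(Q) = -1782 (N(Q) = 3*(-594) = -1782)
j(P) = 44/5 + P/5 (j(P) = 2 + (P + 34)/5 = 2 + (34 + P)/5 = 2 + (34/5 + P/5) = 44/5 + P/5)
(N(-4) + j(-669))*(425470 - 210376) = (-1782 + (44/5 + (1/5)*(-669)))*(425470 - 210376) = (-1782 + (44/5 - 669/5))*215094 = (-1782 - 125)*215094 = -1907*215094 = -410184258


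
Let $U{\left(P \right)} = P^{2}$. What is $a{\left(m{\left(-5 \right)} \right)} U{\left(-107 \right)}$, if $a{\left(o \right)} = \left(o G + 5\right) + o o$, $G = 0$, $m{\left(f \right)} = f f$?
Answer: $7212870$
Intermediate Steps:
$m{\left(f \right)} = f^{2}$
$a{\left(o \right)} = 5 + o^{2}$ ($a{\left(o \right)} = \left(o 0 + 5\right) + o o = \left(0 + 5\right) + o^{2} = 5 + o^{2}$)
$a{\left(m{\left(-5 \right)} \right)} U{\left(-107 \right)} = \left(5 + \left(\left(-5\right)^{2}\right)^{2}\right) \left(-107\right)^{2} = \left(5 + 25^{2}\right) 11449 = \left(5 + 625\right) 11449 = 630 \cdot 11449 = 7212870$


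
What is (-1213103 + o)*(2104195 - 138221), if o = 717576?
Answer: -974193198298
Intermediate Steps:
(-1213103 + o)*(2104195 - 138221) = (-1213103 + 717576)*(2104195 - 138221) = -495527*1965974 = -974193198298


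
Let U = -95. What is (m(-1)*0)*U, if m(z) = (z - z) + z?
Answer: 0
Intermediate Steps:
m(z) = z (m(z) = 0 + z = z)
(m(-1)*0)*U = -1*0*(-95) = 0*(-95) = 0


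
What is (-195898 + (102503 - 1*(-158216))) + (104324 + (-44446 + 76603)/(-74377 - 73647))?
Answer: 25037487323/148024 ≈ 1.6914e+5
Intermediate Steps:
(-195898 + (102503 - 1*(-158216))) + (104324 + (-44446 + 76603)/(-74377 - 73647)) = (-195898 + (102503 + 158216)) + (104324 + 32157/(-148024)) = (-195898 + 260719) + (104324 + 32157*(-1/148024)) = 64821 + (104324 - 32157/148024) = 64821 + 15442423619/148024 = 25037487323/148024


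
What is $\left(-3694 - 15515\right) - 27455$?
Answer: $-46664$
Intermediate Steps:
$\left(-3694 - 15515\right) - 27455 = -19209 - 27455 = -46664$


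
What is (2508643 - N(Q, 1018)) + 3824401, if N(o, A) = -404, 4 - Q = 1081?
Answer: 6333448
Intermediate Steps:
Q = -1077 (Q = 4 - 1*1081 = 4 - 1081 = -1077)
(2508643 - N(Q, 1018)) + 3824401 = (2508643 - 1*(-404)) + 3824401 = (2508643 + 404) + 3824401 = 2509047 + 3824401 = 6333448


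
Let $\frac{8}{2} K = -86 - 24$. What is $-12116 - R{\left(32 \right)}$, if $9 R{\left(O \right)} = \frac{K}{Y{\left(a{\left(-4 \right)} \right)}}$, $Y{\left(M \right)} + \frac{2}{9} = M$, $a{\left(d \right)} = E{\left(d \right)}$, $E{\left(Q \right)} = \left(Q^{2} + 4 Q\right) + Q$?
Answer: $- \frac{920871}{76} \approx -12117.0$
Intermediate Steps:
$E{\left(Q \right)} = Q^{2} + 5 Q$
$a{\left(d \right)} = d \left(5 + d\right)$
$K = - \frac{55}{2}$ ($K = \frac{-86 - 24}{4} = \frac{1}{4} \left(-110\right) = - \frac{55}{2} \approx -27.5$)
$Y{\left(M \right)} = - \frac{2}{9} + M$
$R{\left(O \right)} = \frac{55}{76}$ ($R{\left(O \right)} = \frac{\left(- \frac{55}{2}\right) \frac{1}{- \frac{2}{9} - 4 \left(5 - 4\right)}}{9} = \frac{\left(- \frac{55}{2}\right) \frac{1}{- \frac{2}{9} - 4}}{9} = \frac{\left(- \frac{55}{2}\right) \frac{1}{- \frac{38}{9}}}{9} = \frac{\left(- \frac{55}{2}\right) \left(- \frac{9}{38}\right)}{9} = \frac{1}{9} \cdot \frac{495}{76} = \frac{55}{76}$)
$-12116 - R{\left(32 \right)} = -12116 - \frac{55}{76} = - \frac{920871}{76}$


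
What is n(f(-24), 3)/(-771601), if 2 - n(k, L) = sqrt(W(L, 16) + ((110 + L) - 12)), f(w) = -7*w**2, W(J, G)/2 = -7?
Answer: -2/771601 + sqrt(87)/771601 ≈ 9.4963e-6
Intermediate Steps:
W(J, G) = -14 (W(J, G) = 2*(-7) = -14)
n(k, L) = 2 - sqrt(84 + L) (n(k, L) = 2 - sqrt(-14 + ((110 + L) - 12)) = 2 - sqrt(-14 + (98 + L)) = 2 - sqrt(84 + L))
n(f(-24), 3)/(-771601) = (2 - sqrt(84 + 3))/(-771601) = (2 - sqrt(87))*(-1/771601) = -2/771601 + sqrt(87)/771601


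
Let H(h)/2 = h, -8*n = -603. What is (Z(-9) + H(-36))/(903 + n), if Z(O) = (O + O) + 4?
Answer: -688/7827 ≈ -0.087901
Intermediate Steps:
Z(O) = 4 + 2*O (Z(O) = 2*O + 4 = 4 + 2*O)
n = 603/8 (n = -⅛*(-603) = 603/8 ≈ 75.375)
H(h) = 2*h
(Z(-9) + H(-36))/(903 + n) = ((4 + 2*(-9)) + 2*(-36))/(903 + 603/8) = ((4 - 18) - 72)/(7827/8) = (-14 - 72)*(8/7827) = -86*8/7827 = -688/7827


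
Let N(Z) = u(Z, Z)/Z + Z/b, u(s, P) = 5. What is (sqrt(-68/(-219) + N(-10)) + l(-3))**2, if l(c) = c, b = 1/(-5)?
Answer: (1314 - sqrt(9555846))**2/191844 ≈ 16.465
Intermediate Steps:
b = -1/5 ≈ -0.20000
N(Z) = -5*Z + 5/Z (N(Z) = 5/Z + Z/(-1/5) = 5/Z + Z*(-5) = 5/Z - 5*Z = -5*Z + 5/Z)
(sqrt(-68/(-219) + N(-10)) + l(-3))**2 = (sqrt(-68/(-219) + (-5*(-10) + 5/(-10))) - 3)**2 = (sqrt(-68*(-1/219) + (50 + 5*(-1/10))) - 3)**2 = (sqrt(68/219 + (50 - 1/2)) - 3)**2 = (sqrt(68/219 + 99/2) - 3)**2 = (sqrt(21817/438) - 3)**2 = (sqrt(9555846)/438 - 3)**2 = (-3 + sqrt(9555846)/438)**2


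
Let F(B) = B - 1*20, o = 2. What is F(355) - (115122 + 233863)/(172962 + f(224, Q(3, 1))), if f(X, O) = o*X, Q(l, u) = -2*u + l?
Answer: 11548673/34682 ≈ 332.99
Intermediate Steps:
Q(l, u) = l - 2*u
f(X, O) = 2*X
F(B) = -20 + B (F(B) = B - 20 = -20 + B)
F(355) - (115122 + 233863)/(172962 + f(224, Q(3, 1))) = (-20 + 355) - (115122 + 233863)/(172962 + 2*224) = 335 - 348985/(172962 + 448) = 335 - 348985/173410 = 335 - 1*69797/34682 = 335 - 69797/34682 = 11548673/34682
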